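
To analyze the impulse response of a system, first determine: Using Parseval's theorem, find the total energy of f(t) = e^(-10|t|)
Parseval's theorem: E = integral |f(t)|^2 dt = (1/2pi) integral |F(omega)|^2 domega
E = integral_{-inf}^{inf} e^(-20|t|) dt = 2 * integral_0^inf e^(-20t) dt = 2/(2 * 10) = 1/10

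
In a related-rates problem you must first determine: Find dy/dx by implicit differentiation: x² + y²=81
Differentiate both sides: 2x+2y·(dy/dx) = 0
Solve: dy/dx = -2x/(2y) = -x/y

Answer: dy/dx = -x/y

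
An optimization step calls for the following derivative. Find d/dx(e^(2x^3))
Chain rule: d/dx[e^u]=e^u · u' where u=2x^3
u'=6x^2

Answer: 6x^2·e^(2x^3)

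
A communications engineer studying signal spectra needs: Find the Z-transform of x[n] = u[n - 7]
Using the time-shift property: Z{u[n-7]} = z^(-7) * z/(z-1)
= z^(-6)/(z-1)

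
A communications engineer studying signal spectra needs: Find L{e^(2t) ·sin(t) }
First shifting: L{e^(at)f(t)}=F(s-a)
L{sin(t)}=1/(s²+1)
Shift: 1/((s-2)²+1)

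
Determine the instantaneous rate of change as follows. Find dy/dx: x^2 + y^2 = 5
Differentiate: 2x + 2y·(dy/dx)=0
dy/dx=-2x/(2y)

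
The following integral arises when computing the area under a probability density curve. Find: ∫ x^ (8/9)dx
Power rule: ∫ x^(8/9) dx=x^(17/9)/(17/9)+C

Answer: (9/17)·x^(17/9)+C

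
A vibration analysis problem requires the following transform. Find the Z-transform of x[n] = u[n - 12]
Using the time-shift property: Z{u[n-12]} = z^(-12)*z/(z-1)
= z^(-11)/(z-1)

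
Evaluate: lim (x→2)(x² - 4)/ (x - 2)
Factor: (x² - 4)=(x-2)(x + 2)
Cancel (x-2): lim(x→2) (x + 2)=4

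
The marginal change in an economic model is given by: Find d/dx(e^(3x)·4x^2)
Product rule: (fg)' = f'g+fg'
f = e^(3x), f' = 3·e^(3x)
g = 4x^2, g' = 8x

Answer: 12·e^(3x)·x^2+8·e^(3x)·x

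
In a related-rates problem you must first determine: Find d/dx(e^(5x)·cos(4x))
Product rule: (fg)'=f'g+fg'
f=e^(5x), f'=5·e^(5x)
g=cos(4x), g'=-4·sin(4x)

Answer: 5·e^(5x)·cos(4x)-4·e^(5x)·sin(4x)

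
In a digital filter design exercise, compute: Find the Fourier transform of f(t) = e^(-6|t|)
Using the standard pair: F{e^(-a|t|)} = 2a/(a^2 + omega^2)
With a = 6: F(omega) = 12/(36 + omega^2)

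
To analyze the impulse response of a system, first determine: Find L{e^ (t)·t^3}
First shifting: L{e^(at)f(t)}=F(s-a)
L{t^3}=6/s^4
Shift s → s-1: 6/(s-1)^4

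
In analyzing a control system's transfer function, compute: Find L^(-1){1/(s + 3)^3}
L^(-1){1/(s-a)^n}=t^(n-1)·e^(at)/(n-1)!
Here a=-3, n=3: t^2·e^(-3t)/2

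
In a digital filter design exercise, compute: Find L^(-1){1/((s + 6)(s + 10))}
Partial fractions: 1/((s+6)(s+10))=A/(s+6)+B/(s+10)
Cover-up: A=1/(s+10)|_{s=-6}=1/4; B=1/(s+6)|_{s=-10}=-1/4
L^(-1)=(1/4)e^(-6t) - (1/4)e^(-10t)

Answer: (1/4)(e^(-6t) - e^(-10t))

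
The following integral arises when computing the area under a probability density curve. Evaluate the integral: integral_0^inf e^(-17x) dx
integral_0^inf e^(-17x) dx=[-1/17 * e^(-17x)]_0^inf
=0 - (-1/17)=1/17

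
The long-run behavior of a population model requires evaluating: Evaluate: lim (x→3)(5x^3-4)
Polynomial is continuous, so substitute x = 3:
5·3^3-4 = 131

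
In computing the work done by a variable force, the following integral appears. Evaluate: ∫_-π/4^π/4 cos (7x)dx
Antiderivative: sin(7x)/7
Evaluate at bounds: [sin(7·π/4)/7] - [sin(7·-π/4)/7]
=((-√2/2) - (√2/2))/7=-√2/7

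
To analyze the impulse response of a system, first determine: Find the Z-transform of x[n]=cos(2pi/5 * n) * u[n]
Z{cos(w0 * n) * u[n]} = z(z - cos(w0))/(z^2-2z * cos(w0)+1)
With w0 = 2pi/5: X(z) = z(z - cos(2pi/5))/(z^2-2z * cos(2pi/5)+1)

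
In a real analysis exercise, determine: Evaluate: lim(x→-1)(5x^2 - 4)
Polynomial is continuous, so substitute x = -1:
5·(-1)^2 - 4 = 1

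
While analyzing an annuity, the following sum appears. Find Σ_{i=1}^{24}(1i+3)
= 1·Σ i+3·24 = 1·300+72 = 372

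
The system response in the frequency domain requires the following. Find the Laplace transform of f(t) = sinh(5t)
L{sinh(at)}=a/(s²-a²)
L{sinh(5t)}=5/(s²-25)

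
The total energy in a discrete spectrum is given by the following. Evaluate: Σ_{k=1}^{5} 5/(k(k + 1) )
Partial fractions: 5/(k(k+1))=5/k - 5/(k+1)
Telescoping sum: 5(1-1/6)=5·5/6

Answer: 25/6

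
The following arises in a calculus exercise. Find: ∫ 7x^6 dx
Using power rule: ∫ 7x^6 dx=7/7 x^7 + C=x^7 + C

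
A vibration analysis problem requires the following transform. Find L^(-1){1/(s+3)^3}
L^(-1){1/(s-a)^n}=t^(n-1)·e^(at)/(n-1)!
Here a=-3, n=3: t^2·e^(-3t)/2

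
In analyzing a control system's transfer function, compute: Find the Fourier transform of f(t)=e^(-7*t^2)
The Fourier transform of a Gaussian e^(-a*t^2) is sqrt(pi/a)*e^(-omega^2/(4a)).
With a = 7: F(omega) = sqrt(pi/7)*e^(-omega^2/28)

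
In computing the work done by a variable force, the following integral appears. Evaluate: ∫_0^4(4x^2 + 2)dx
Step 1: Find antiderivative F(x)=(4/3)x^3 + 2x
Step 2: F(4) - F(0)=280/3 - (0)=280/3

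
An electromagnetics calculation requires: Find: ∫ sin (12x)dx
Using substitution u = 12x: ∫ sin(u) du/12 = -cos(u)/12 + C

Answer: (-1/12)cos(12x) + C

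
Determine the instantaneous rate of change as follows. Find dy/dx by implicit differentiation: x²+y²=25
Differentiate both sides: 2x+2y·(dy/dx)=0
Solve: dy/dx=-2x/(2y)=-x/y

Answer: dy/dx=-x/y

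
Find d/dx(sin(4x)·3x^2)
Product rule: (fg)'=f'g + fg'
f=sin(4x), f'=4·cos(4x)
g=3x^2, g'=6x

Answer: 12·cos(4x)·x^2 + 6·sin(4x)·x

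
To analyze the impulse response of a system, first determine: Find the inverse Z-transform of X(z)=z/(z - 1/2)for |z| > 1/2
Standard pair: z/(z-a) <-> a^n*u[n] for causal signals
With a=1/2: x[n]=(1/2)^n*u[n]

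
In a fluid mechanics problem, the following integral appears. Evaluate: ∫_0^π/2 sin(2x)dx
Antiderivative: -cos(2x)/2
Evaluate at bounds: [-cos(2·π/2)/2] - [-cos(2·0)/2]
= (-(-1)+(1))/2 = 1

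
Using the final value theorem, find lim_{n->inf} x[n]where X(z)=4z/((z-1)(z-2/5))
Final value theorem: lim x[n] = lim_{z->1} (z-1)*X(z)
(z-1)*X(z) = 4z/(z-2/5)
As z->1: 4/(1-2/5) = 4/(3/5) = 20/3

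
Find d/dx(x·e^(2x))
Product rule: (fg)'=f'g + fg'
f=x, f'=1
g=e^(2x), g'=2·e^(2x)

Answer: e^(2x) + 2x·e^(2x)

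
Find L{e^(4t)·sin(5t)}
First shifting: L{e^(at)f(t)}=F(s-a)
L{sin(5t)}=5/(s²+25)
Shift: 5/((s-4)²+25)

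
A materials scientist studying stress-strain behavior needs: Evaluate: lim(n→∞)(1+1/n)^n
This is the definition of e^1: lim(1+1/n)^n = e^1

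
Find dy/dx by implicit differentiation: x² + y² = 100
Differentiate both sides: 2x + 2y·(dy/dx) = 0
Solve: dy/dx = -2x/(2y) = -x/y

Answer: dy/dx = -x/y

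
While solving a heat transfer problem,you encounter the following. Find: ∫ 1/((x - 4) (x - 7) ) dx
Partial fractions: 1/((x-4)(x-7)) = A/(x-4)+B/(x-7)
A = -1/3, B = 1/3
∫ [-1/3· 1/(x-4)+1/3· 1/(x-7)] dx
= (1/3)[ln|x-7| - ln|x-4|]+C

Answer: (1/3)·ln|(x-7)/(x-4)|+C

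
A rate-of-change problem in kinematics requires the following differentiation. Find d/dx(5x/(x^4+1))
Quotient rule: (f/g)'=(f'g - fg')/g²
f=5x, f'=5
g=x^4+1, g'=4x^3

Answer: (5·(x^4+1)-20x^4)/(x^4+1)²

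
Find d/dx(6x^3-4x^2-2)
Power rule: d/dx(ax^n)=n·a·x^(n-1)
Term by term: 18·x^2 - 8·x

Answer: 18x^2 - 8x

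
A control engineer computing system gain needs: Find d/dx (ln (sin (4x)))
Chain rule: d/dx[ln(u)] = u'/u where u = sin(4x)
u' = 4cos(4x)

Answer: (4cos(4x))/(sin(4x))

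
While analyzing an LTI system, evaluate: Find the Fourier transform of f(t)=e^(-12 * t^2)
The Fourier transform of a Gaussian e^(-a * t^2) is sqrt(pi/a) * e^(-omega^2/(4a)).
With a = 12: F(omega) = sqrt(pi/12) * e^(-omega^2/48)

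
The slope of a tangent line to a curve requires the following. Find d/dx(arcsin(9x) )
d/dx[arcsin(u)]=u'/√(1-u²), u=9x, u'=9

Answer: 9/√(1 - 81x²)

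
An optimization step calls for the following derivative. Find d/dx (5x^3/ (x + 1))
Quotient rule: (f/g)'=(f'g - fg')/g²
f=5x^3, f'=15x^2
g=x + 1, g'=1

Answer: (15x^2·(x + 1) - 5x^3)/(x + 1)²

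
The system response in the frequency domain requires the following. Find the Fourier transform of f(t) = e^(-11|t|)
Using the standard pair: F{e^(-a|t|)} = 2a/(a^2+omega^2)
With a = 11: F(omega) = 22/(121+omega^2)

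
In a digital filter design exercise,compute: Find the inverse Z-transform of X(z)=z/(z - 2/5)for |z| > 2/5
Standard pair: z/(z-a) <-> a^n*u[n] for causal signals
With a=2/5: x[n]=(2/5)^n*u[n]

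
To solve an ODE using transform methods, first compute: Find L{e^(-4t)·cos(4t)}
First shifting: L{e^(at)f(t)} = F(s-a)
L{cos(4t)} = s/(s² + 16)
Shift: (s + 4)/((s + 4)² + 16)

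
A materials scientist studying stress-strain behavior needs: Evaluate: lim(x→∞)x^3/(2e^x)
Apply L'Hôpital 3 times (∞/∞ each time):
Eventually get 3!/(2e^x) → 0

Answer: 0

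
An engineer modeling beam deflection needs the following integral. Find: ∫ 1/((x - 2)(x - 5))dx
Partial fractions: 1/((x-2)(x-5)) = A/(x-2)+B/(x-5)
A = -1/3, B = 1/3
∫ [-1/3· 1/(x-2)+1/3· 1/(x-5)] dx
= (1/3)[ln|x-5| - ln|x-2|]+C

Answer: (1/3)·ln|(x-5)/(x-2)|+C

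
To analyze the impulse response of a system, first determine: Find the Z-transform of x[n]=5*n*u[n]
Z{n*u[n]} = z/(z-1)^2
By linearity: Z{5*n*u[n]} = 5z/(z-1)^2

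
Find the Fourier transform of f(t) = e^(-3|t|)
Using the standard pair: F{e^(-a|t|)} = 2a/(a^2+omega^2)
With a = 3: F(omega) = 6/(9+omega^2)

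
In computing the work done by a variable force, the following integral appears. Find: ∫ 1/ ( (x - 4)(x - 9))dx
Partial fractions: 1/((x-4)(x-9)) = A/(x-4)+B/(x-9)
A = -1/5, B = 1/5
∫ [-1/5· 1/(x-4)+1/5· 1/(x-9)] dx
= (1/5)[ln|x-9| - ln|x-4|]+C

Answer: (1/5)·ln|(x-9)/(x-4)|+C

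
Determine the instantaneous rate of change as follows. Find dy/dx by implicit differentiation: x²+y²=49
Differentiate both sides: 2x+2y·(dy/dx)=0
Solve: dy/dx=-2x/(2y)=-x/y

Answer: dy/dx=-x/y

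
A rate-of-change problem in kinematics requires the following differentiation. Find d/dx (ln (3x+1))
Chain rule: d/dx[ln(u)] = u'/u where u = 3x + 1
u' = 3

Answer: (3)/(3x + 1)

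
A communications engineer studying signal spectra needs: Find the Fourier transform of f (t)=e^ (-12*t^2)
The Fourier transform of a Gaussian e^(-a*t^2) is sqrt(pi/a)*e^(-omega^2/(4a)).
With a=12: F(omega)=sqrt(pi/12)*e^(-omega^2/48)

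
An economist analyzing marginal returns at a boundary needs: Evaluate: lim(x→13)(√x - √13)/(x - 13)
Multiply by conjugate (√x+√13)/(√x+√13):
= (x - 13)/((x - 13)(√x+√13)) = 1/(√x+√13)
As x → 13: 1/(2√13)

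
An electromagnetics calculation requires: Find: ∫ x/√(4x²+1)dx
Let u = 4x² + 1, du = 8x dx
∫ (1/8)·u^(-1/2) du = √u/4 + C

Answer: √(4x² + 1)/4 + C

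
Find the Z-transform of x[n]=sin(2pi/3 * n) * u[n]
Z{sin(w0*n)*u[n]} = z*sin(w0)/(z^2-2z*cos(w0)+1)
With w0 = 2pi/3: X(z) = z*sin(2pi/3)/(z^2-2z*cos(2pi/3)+1)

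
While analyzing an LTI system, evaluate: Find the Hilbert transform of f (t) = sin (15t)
The Hilbert transform shifts each frequency component by -pi/2.
H{sin(wt)} = -cos(wt)
With w = 15: H{sin(15t)} = -cos(15t)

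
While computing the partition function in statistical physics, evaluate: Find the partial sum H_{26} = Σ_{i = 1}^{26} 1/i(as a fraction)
H_26=1 + 1/2 + 1/3 + ... + 1/26
=34395742267/8923714800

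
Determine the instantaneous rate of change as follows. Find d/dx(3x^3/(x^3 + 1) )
Quotient rule: (f/g)' = (f'g - fg')/g²
f = 3x^3, f' = 9x^2
g = x^3 + 1, g' = 3x^2

Answer: (9x^2·(x^3 + 1) - 9x^5)/(x^3 + 1)²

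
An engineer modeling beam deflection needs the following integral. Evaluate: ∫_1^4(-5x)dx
Step 1: Find antiderivative F(x)=(-5/2)x^2
Step 2: F(4) - F(1)=-40 - (-5/2)=-75/2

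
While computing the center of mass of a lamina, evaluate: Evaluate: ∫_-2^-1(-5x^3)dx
Step 1: Find antiderivative F(x) = (-5/4)x^4
Step 2: F(-1) - F(-2) = -5/4 - (-20) = 75/4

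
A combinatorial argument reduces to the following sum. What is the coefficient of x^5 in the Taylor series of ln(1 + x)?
ln(1+x)=Σ (-1)^(n+1) x^n/n
Coefficient of x^5=(-1)^6/5=1/5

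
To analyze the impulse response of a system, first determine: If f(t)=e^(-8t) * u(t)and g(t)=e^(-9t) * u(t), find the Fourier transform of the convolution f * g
By the convolution theorem: F{f*g} = F(omega)*G(omega)
F(omega) = 1/(8+j*omega), G(omega) = 1/(9+j*omega)
F{f*g} = 1/((8+j*omega)(9+j*omega))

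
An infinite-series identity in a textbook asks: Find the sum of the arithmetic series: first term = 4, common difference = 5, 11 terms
Last term: a_n=4+(11-1)·5=54
Sum=n(a_1+a_n)/2=11(4+54)/2=319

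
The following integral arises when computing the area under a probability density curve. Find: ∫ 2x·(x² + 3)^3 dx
Let u=x²+3, du=2x dx
∫ u^3 du=u^4/4+C

Answer: (x²+3)^4/4+C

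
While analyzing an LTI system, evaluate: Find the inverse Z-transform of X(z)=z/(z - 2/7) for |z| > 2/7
Standard pair: z/(z-a) <-> a^n * u[n] for causal signals
With a=2/7: x[n]=(2/7)^n * u[n]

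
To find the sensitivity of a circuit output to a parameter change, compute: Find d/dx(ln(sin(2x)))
Chain rule: d/dx[ln(u)] = u'/u where u = sin(2x)
u' = 2cos(2x)

Answer: (2cos(2x))/(sin(2x))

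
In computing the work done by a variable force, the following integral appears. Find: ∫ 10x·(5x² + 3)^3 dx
Let u=5x² + 3, du=10x dx
∫ u^3 du=u^4/4 + C

Answer: (5x² + 3)^4/4 + C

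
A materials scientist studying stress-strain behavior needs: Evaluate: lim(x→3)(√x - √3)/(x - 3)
Multiply by conjugate (√x + √3)/(√x + √3):
=(x - 3)/((x - 3)(√x + √3))=1/(√x + √3)
As x → 3: 1/(2√3)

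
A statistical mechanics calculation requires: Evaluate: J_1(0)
J_n(0)=0 for all n > 0 (Bessel function of first kind)
J_1(0)=0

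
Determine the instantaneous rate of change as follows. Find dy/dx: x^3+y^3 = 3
Differentiate: 3x^2 + 3y^2·(dy/dx)=0
dy/dx=-3x^2/(3y^2)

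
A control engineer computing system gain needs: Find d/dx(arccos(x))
d/dx[arccos(u)]=-u'/√(1-u²), u=x, u'=1

Answer: -1/√(1-x²)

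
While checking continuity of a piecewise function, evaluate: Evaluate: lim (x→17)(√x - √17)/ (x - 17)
Multiply by conjugate (√x+√17)/(√x+√17):
= (x - 17)/((x - 17)(√x+√17)) = 1/(√x+√17)
As x → 17: 1/(2√17)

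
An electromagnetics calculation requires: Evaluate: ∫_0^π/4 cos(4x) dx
Antiderivative: sin(4x)/4
Evaluate at bounds: [sin(4·π/4)/4] - [sin(4·0)/4]
= ((0) - (0))/4 = 0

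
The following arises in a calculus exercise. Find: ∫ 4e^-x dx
Since d/dx[e^-x] = - e^-x, we get -4e^-x+C

Answer: -4e^-x+C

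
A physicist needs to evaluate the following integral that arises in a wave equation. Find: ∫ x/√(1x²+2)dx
Let u=x²+2, du=2x dx
∫ (1/2)·u^(-1/2) du=√u+C

Answer: √(x²+2)+C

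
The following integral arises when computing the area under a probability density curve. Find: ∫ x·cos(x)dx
By parts: u=x, dv=cos(x) dx
du=dx, v=sin(x)
=x·sin(x) + cos(x) + C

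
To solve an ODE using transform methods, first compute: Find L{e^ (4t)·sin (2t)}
First shifting: L{e^(at)f(t)}=F(s-a)
L{sin(2t)}=2/(s²+4)
Shift: 2/((s-4)²+4)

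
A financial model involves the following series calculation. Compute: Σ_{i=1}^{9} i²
Using formula: Σ i^2 = n(n+1)(2n+1)/6 = 9·10·19/6 = 285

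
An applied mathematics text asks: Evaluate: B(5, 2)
B(x,y)=Γ(x)Γ(y)/Γ(x + y)=(x-1)!(y-1)!/(x + y-1)!
B(5,2)=4!·1!/6!=1/30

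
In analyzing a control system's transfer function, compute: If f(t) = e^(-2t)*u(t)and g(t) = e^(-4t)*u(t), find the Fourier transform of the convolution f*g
By the convolution theorem: F{f * g}=F(omega) * G(omega)
F(omega)=1/(2+j * omega), G(omega)=1/(4+j * omega)
F{f * g}=1/((2+j * omega)(4+j * omega))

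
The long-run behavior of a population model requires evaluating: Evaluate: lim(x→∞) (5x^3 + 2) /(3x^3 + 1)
Divide numerator and denominator by x^3:
lim (5 + 2/x^3)/(3 + 1/x^3) = 5/3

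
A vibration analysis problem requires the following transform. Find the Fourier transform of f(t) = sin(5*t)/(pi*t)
sin(W*t)/(pi*t) = (W/pi)*sinc(W*t/pi) is the impulse response of the ideal low-pass filter with cutoff W (here W = 5).
Its Fourier transform is a rectangular function:
F(omega) = 1 for |omega| < 5, 0 otherwise

Answer: rect(omega/10) [i.e., 1 for |omega| < 5, 0 otherwise]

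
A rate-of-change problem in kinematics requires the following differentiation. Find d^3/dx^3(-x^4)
Apply power rule 3 times:
d^1: -4x^3
d^2: -12x^2
d^3: -24x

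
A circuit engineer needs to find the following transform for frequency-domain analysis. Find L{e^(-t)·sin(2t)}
First shifting: L{e^(at)f(t)}=F(s-a)
L{sin(2t)}=2/(s²+4)
Shift: 2/((s+1)²+4)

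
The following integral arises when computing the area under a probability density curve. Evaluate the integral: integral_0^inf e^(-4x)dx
integral_0^inf e^(-4x) dx = [-1/4*e^(-4x)]_0^inf
= 0 - (-1/4) = 1/4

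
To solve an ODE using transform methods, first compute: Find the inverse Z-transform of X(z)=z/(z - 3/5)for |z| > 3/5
Standard pair: z/(z-a) <-> a^n*u[n] for causal signals
With a = 3/5: x[n] = (3/5)^n*u[n]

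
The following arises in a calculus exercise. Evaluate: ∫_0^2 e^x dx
Antiderivative: e^x
Evaluate: (e^2 - 1)

Answer: e^2 - 1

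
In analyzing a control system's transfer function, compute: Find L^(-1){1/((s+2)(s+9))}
Partial fractions: 1/((s+2)(s+9)) = A/(s+2)+B/(s+9)
Cover-up: A = 1/(s+9)|_{s = -2} = 1/7; B = 1/(s+2)|_{s = -9} = -1/7
L^(-1) = (1/7)e^(-2t) - (1/7)e^(-9t)

Answer: (1/7)(e^(-2t) - e^(-9t))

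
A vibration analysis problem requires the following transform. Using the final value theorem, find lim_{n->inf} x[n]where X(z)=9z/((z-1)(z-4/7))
Final value theorem: lim x[n]=lim_{z->1} (z-1)*X(z)
(z-1)*X(z)=9z/(z-4/7)
As z->1: 9/(1 - 4/7)=9/(3/7)=21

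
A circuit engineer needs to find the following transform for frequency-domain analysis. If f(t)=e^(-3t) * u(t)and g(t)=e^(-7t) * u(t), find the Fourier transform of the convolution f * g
By the convolution theorem: F{f*g} = F(omega)*G(omega)
F(omega) = 1/(3+j*omega), G(omega) = 1/(7+j*omega)
F{f*g} = 1/((3+j*omega)(7+j*omega))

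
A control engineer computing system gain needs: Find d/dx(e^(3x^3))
Chain rule: d/dx[e^u]=e^u · u' where u=3x^3
u'=9x^2

Answer: 9x^2·e^(3x^3)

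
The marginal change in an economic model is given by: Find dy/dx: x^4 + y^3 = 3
Differentiate: 4x^3+3y^2·(dy/dx)=0
dy/dx=-4x^3/(3y^2)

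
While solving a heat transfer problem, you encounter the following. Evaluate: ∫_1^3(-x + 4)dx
Step 1: Find antiderivative F(x) = (-1/2)x^2 + 4x
Step 2: F(3) - F(1) = 15/2 - (7/2) = 4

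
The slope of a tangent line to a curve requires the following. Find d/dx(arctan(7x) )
d/dx[arctan(u)]=u'/(1+u²), u=7x, u'=7

Answer: 7/(1+49x²)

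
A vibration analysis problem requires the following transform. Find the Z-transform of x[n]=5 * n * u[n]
Z{n*u[n]} = z/(z-1)^2
By linearity: Z{5*n*u[n]} = 5z/(z-1)^2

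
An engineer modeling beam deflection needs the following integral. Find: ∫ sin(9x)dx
Using substitution u=9x: ∫ sin(u) du/9=-cos(u)/9 + C

Answer: (-1/9)cos(9x) + C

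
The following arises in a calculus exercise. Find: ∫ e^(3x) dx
Since d/dx[e^(3x)]=3e^(3x), we get 1/3 e^(3x)+C

Answer: (1/3)e^(3x)+C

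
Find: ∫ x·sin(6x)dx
By parts: u=x, dv=sin(6x) dx
du=dx, v=-cos(6x)/6
=-x·cos(6x)/6 + sin(6x)/6² + C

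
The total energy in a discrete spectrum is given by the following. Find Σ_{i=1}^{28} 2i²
=2·n(n + 1)(2n + 1)/6=2·28·29·57/6=15428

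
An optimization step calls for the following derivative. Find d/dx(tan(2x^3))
Chain rule: d/dx[tan(u)]=sec²(u)·u' where u=2x^3
u'=6x^2

Answer: 6x^2·sec²(2x^3)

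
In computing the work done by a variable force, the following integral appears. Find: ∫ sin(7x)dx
Using substitution u=7x: ∫ sin(u) du/7=-cos(u)/7 + C

Answer: (-1/7)cos(7x) + C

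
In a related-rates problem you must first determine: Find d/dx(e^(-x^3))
Chain rule: d/dx[e^u] = e^u · u' where u = -x^3
u' = -3x^2

Answer: -3x^2·e^(-x^3)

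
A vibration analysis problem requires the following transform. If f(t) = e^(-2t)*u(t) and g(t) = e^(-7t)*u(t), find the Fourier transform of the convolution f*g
By the convolution theorem: F{f * g} = F(omega) * G(omega)
F(omega) = 1/(2 + j * omega), G(omega) = 1/(7 + j * omega)
F{f * g} = 1/((2 + j * omega)(7 + j * omega))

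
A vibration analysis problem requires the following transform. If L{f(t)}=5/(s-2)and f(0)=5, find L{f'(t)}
L{f'(t)}=s·F(s) - f(0)=5s/(s-2)-5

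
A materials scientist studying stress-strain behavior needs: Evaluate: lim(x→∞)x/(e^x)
Apply L'Hôpital 1 times (∞/∞ each time):
Eventually get 1!/(e^x) → 0

Answer: 0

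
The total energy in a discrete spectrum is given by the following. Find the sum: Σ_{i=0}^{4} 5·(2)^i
Geometric series: S=a(1 - r^n)/(1 - r)
a=5, r=2, n=5
S=5(1 - 32)/-1=155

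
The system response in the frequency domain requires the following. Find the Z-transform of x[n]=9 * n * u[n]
Z{n * u[n]}=z/(z-1)^2
By linearity: Z{9 * n * u[n]}=9z/(z-1)^2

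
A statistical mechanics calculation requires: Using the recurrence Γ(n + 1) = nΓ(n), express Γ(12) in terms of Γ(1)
Γ(12) = 11Γ(11) = 11·10Γ(10) = ... = 11!·Γ(1) = 39916800·Γ(1)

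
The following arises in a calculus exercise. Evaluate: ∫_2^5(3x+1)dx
Step 1: Find antiderivative F(x)=(3/2)x^2 + x
Step 2: F(5) - F(2)=85/2 - (8)=69/2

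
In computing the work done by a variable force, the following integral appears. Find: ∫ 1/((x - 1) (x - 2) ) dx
Partial fractions: 1/((x-1)(x-2)) = A/(x-1)+B/(x-2)
A = -1, B = 1
∫ [-1· 1/(x-1)+1· 1/(x-2)] dx
= (1)[ln|x-2| - ln|x-1|]+C

Answer: ln|(x-2)/(x-1)|+C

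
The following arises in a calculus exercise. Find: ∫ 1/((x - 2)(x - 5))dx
Partial fractions: 1/((x-2)(x-5)) = A/(x-2) + B/(x-5)
A = -1/3, B = 1/3
∫ [-1/3· 1/(x-2) + 1/3· 1/(x-5)] dx
= (1/3)[ln|x-5| - ln|x-2|] + C

Answer: (1/3)·ln|(x-5)/(x-2)| + C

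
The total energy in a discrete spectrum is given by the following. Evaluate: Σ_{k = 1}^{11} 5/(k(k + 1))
Partial fractions: 5/(k(k + 1))=5/k - 5/(k + 1)
Telescoping sum: 5(1 - 1/12)=5·11/12

Answer: 55/12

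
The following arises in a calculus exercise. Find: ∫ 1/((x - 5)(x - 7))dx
Partial fractions: 1/((x-5)(x-7)) = A/(x-5)+B/(x-7)
A = -1/2, B = 1/2
∫ [-1/2· 1/(x-5)+1/2· 1/(x-7)] dx
= (1/2)[ln|x-7| - ln|x-5|]+C

Answer: (1/2)·ln|(x-7)/(x-5)|+C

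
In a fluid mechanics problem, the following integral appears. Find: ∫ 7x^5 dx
Using power rule: ∫ 7x^5 dx=7/6 x^6+C=(7/6)x^6+C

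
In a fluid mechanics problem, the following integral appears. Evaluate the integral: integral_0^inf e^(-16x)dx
integral_0^inf e^(-16x) dx = [-1/16*e^(-16x)]_0^inf
= 0 - (-1/16) = 1/16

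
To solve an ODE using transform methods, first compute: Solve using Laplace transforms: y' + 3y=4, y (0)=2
Take L of both sides: sY(s) - 2 + 3Y(s) = 4/s
Y(s)(s + 3) = 4/s + 2
Y(s) = 4/(s(s + 3)) + 2/(s + 3)
Partial fractions: 4/(s(s + 3)) = (4/3)/s - (4/3)/(s + 3)
So Y(s) = (4/3)/s + (2/3)/(s + 3)
Inverse transform (L^(-1){1/s} = 1, L^(-1){1/(s + 3)} = e^(-3t)):

Answer: y(t) = 4/3 + (2/3)·e^(-3t)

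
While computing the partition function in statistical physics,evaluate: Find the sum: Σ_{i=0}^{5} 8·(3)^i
Geometric series: S=a(1 - r^n)/(1 - r)
a=8, r=3, n=6
S=8(1-729)/-2=2912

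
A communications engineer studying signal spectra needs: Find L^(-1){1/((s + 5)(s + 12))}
Partial fractions: 1/((s+5)(s+12)) = A/(s+5)+B/(s+12)
Cover-up: A = 1/(s+12)|_{s = -5} = 1/7; B = 1/(s+5)|_{s = -12} = -1/7
L^(-1) = (1/7)e^(-5t) - (1/7)e^(-12t)

Answer: (1/7)(e^(-5t) - e^(-12t))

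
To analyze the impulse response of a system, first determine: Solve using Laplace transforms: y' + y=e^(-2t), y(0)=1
Take L: sY - 1+Y=1/(s+2)
Y(s+1)=1/(s+2)+1
Y=1/((s+2)(s+1))+1/(s+1)
Partial fractions: 1/((s+2)(s+1))=-1/(s+2)+1/(s+1)
So Y=-1/(s+2)+2/(s+1)
Inverse Laplace transform (L^(-1){1/(s+2)}=e^(-2t), L^(-1){1/(s+1)}=e^(-t)):

Answer: y(t)=-1·e^(-2t)+2·e^(-t)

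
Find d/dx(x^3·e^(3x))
Product rule: (fg)'=f'g+fg'
f=x^3, f'=3x^2
g=e^(3x), g'=3·e^(3x)

Answer: 3x^2·e^(3x)+3x^3·e^(3x)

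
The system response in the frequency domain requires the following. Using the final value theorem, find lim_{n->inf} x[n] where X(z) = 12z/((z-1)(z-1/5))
Final value theorem: lim x[n]=lim_{z->1} (z-1)*X(z)
(z-1)*X(z)=12z/(z-1/5)
As z->1: 12/(1-1/5)=12/(4/5)=15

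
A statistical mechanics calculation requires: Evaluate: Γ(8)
Γ(n)=(n-1)! for positive integers
Γ(8)=7!=5040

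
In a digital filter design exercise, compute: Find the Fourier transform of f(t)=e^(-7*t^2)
The Fourier transform of a Gaussian e^(-a*t^2) is sqrt(pi/a)*e^(-omega^2/(4a)).
With a=7: F(omega)=sqrt(pi/7)*e^(-omega^2/28)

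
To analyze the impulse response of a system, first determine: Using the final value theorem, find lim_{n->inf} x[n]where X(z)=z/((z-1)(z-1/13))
Final value theorem: lim x[n] = lim_{z->1} (z-1) * X(z)
(z-1) * X(z) = z/(z-1/13)
As z->1: 1/(1 - 1/13) = 1/(12/13) = 13/12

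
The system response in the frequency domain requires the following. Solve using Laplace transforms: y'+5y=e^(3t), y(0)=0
Take L: sY - 0 + 5Y = 1/(s-3)
Y(s + 5) = 1/(s-3) + 0
Y = 1/((s-3)(s + 5)) + 0/(s + 5)
Partial fractions: 1/((s-3)(s + 5)) = (1/8)/(s-3) - (1/8)/(s + 5)
So Y = (1/8)/(s-3) - (1/8)/(s + 5)
Inverse Laplace transform (L^(-1){1/(s-3)} = e^(3t), L^(-1){1/(s + 5)} = e^(-5t)):

Answer: y(t) = (1/8)·e^(3t) - (1/8)·e^(-5t)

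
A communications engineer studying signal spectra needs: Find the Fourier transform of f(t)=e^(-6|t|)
Using the standard pair: F{e^(-a|t|)} = 2a/(a^2 + omega^2)
With a = 6: F(omega) = 12/(36 + omega^2)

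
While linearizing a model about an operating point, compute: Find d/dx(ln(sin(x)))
Chain rule: d/dx[ln(u)]=u'/u where u=sin(x)
u'=cos(x)

Answer: (cos(x))/(sin(x))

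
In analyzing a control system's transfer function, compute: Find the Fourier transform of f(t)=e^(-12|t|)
Using the standard pair: F{e^(-a|t|)}=2a/(a^2 + omega^2)
With a=12: F(omega)=24/(144 + omega^2)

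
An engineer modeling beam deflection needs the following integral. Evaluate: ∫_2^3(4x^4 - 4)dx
Step 1: Find antiderivative F(x)=(4/5)x^5-4x
Step 2: F(3) - F(2)=912/5 - (88/5)=824/5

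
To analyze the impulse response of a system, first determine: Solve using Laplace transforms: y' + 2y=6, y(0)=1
Take L of both sides: sY(s) - 1 + 2Y(s)=6/s
Y(s)(s + 2)=6/s + 1
Y(s)=6/(s(s + 2)) + 1/(s + 2)
Partial fractions: 6/(s(s + 2))=3/s - 3/(s + 2)
So Y(s)=3/s - 2/(s + 2)
Inverse transform (L^(-1){1/s}=1, L^(-1){1/(s + 2)}=e^(-2t)):

Answer: y(t)=3 - 2·e^(-2t)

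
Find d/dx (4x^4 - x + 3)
Power rule: d/dx(ax^n)=n·a·x^(n-1)
Term by term: 16·x^3 - 1

Answer: 16x^3 - 1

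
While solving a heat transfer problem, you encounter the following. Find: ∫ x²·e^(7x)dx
Integration by parts twice:
First: u = x², dv = e^(7x) dx => x²e^(7x)/7 - (2/7)∫ xe^(7x) dx
Second (∫ xe^(7x) dx): xe^(7x)/7 - e^(7x)/49
Combining: e^(7x)(x²/7 - 2x/49 + 2/343) + C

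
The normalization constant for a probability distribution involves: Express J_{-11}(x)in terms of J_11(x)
For integer n: J_{-n}(x) = (-1)^n J_n(x)
With n = 11: J_{-11}(x) = (-1)^11 J_11(x) = -J_11(x)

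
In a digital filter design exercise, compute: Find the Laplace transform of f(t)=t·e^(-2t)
L{t·e^(at)}=1/(s-a)²
L{t·e^(-2t)}=1/(s + 2)²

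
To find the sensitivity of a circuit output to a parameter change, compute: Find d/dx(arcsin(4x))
d/dx[arcsin(u)]=u'/√(1-u²), u=4x, u'=4

Answer: 4/√(1-16x²)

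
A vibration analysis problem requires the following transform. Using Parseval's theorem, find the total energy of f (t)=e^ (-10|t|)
Parseval's theorem: E = integral |f(t)|^2 dt = (1/2pi) integral |F(omega)|^2 domega
E = integral_{-inf}^{inf} e^(-20|t|) dt = 2 * integral_0^inf e^(-20t) dt = 2/(2 * 10) = 1/10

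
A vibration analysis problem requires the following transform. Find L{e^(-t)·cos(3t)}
First shifting: L{e^(at)f(t)}=F(s-a)
L{cos(3t)}=s/(s² + 9)
Shift: (s + 1)/((s + 1)² + 9)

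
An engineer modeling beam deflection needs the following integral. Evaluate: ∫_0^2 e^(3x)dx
Antiderivative: (1/3)e^(3x)
Evaluate: (1/3)(e^6 - 1)

Answer: (e^6 - 1)/3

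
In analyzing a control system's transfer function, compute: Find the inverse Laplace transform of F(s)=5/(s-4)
L^(-1){5/(s-a)} = c·e^(at)
Here a = 4, c = 5

Answer: 5e^(4t)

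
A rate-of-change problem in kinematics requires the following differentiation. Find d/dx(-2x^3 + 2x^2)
Power rule: d/dx(ax^n)=n·a·x^(n-1)
Term by term: -6·x^2+4·x

Answer: -6x^2+4x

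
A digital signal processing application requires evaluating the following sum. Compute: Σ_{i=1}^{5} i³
Using formula: Σ i^3=[n(n + 1)/2]²=[5·6/2]²=225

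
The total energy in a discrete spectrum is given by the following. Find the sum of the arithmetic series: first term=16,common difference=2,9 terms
Last term: a_n=16+(9-1)·2=32
Sum=n(a_1+a_n)/2=9(16+32)/2=216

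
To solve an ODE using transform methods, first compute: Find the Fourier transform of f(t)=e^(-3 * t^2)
The Fourier transform of a Gaussian e^(-a*t^2) is sqrt(pi/a)*e^(-omega^2/(4a)).
With a=3: F(omega)=sqrt(pi/3)*e^(-omega^2/12)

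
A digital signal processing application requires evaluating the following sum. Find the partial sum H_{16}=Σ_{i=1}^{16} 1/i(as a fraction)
H_16=1 + 1/2 + 1/3 + ... + 1/16
=2436559/720720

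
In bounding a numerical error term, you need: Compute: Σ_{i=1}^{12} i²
Using formula: Σ i^2=n(n + 1)(2n + 1)/6=12·13·25/6=650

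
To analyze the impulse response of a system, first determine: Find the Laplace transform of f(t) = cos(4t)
L{cos(wt)} = s/(s² + w²)
L{cos(4t)} = s/(s² + 16)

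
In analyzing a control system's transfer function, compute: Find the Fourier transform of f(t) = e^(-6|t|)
Using the standard pair: F{e^(-a|t|)}=2a/(a^2+omega^2)
With a=6: F(omega)=12/(36+omega^2)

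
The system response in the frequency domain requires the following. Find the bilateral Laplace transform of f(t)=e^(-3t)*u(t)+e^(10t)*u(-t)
For e^(-3t) * u(t): L=1/(s+3), Re(s) > -3
For e^(10t) * u(-t): L=-1/(s-10), Re(s) < 10
Combined: F(s)=1/(s+3)-1/(s-10), -3 < Re(s) < 10

Answer: 1/(s+3)-1/(s-10), ROC: -3 < Re(s) < 10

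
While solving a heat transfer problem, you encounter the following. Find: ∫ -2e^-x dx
Since d/dx[e^-x]=- e^-x, we get 2e^-x+C

Answer: 2e^-x+C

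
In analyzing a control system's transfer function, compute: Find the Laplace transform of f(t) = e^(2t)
L{e^(at)}=1/(s-a)
L{e^(2t)}=1/(s-2)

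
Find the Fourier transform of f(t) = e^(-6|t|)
Using the standard pair: F{e^(-a|t|)}=2a/(a^2 + omega^2)
With a=6: F(omega)=12/(36 + omega^2)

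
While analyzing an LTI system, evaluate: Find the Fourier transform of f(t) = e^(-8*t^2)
The Fourier transform of a Gaussian e^(-a * t^2) is sqrt(pi/a) * e^(-omega^2/(4a)).
With a=8: F(omega)=sqrt(pi/8) * e^(-omega^2/32)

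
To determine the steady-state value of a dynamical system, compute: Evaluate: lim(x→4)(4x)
Polynomial is continuous, so substitute x = 4:
4·4 = 16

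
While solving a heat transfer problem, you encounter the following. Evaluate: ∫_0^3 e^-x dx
Antiderivative: -e^-x
Evaluate: -(e^-3 - 1)

Answer: (e^-3 - 1)/(-1)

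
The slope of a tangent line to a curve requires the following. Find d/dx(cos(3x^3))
Chain rule: d/dx[cos(u)] = -sin(u)·u' where u = 3x^3
u' = 9x^2

Answer: -9x^2·sin(3x^3)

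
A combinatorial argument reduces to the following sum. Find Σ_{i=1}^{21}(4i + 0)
=4·Σ i+0·21=4·231+0=924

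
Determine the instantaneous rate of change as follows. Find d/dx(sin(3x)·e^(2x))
Product rule: (fg)'=f'g + fg'
f=sin(3x), f'=3·cos(3x)
g=e^(2x), g'=2·e^(2x)

Answer: 3·cos(3x)·e^(2x) + 2·sin(3x)·e^(2x)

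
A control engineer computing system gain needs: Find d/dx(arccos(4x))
d/dx[arccos(u)] = -u'/√(1-u²), u = 4x, u' = 4

Answer: -4/√(1 - 16x²)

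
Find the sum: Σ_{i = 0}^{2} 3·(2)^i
Geometric series: S=a(1 - r^n)/(1 - r)
a=3, r=2, n=3
S=3(1 - 8)/-1=21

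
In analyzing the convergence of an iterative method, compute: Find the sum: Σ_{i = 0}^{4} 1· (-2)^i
Geometric series: S = a(1 - r^n)/(1 - r)
a = 1, r = -2, n = 5
S = 1(1+32)/3 = 11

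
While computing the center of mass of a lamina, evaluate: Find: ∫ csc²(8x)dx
Since d/dx[-cot(8x)]=8csc²(8x), integral=-cot(8x)/8+C

Answer: (-1/8)cot(8x)+C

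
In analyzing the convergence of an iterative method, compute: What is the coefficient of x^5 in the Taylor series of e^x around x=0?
Taylor series of e^x = Σ x^n/n!
Coefficient of x^5 = 1/5! = 1/120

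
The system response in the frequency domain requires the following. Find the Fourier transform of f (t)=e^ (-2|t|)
Using the standard pair: F{e^(-a|t|)}=2a/(a^2+omega^2)
With a=2: F(omega)=4/(4+omega^2)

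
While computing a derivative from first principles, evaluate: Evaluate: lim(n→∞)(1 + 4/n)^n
This is the definition of e^4: lim(1+4/n)^n=e^4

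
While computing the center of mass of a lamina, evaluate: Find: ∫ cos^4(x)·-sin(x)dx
Let u = cos(x), du = -sin(x) dx
∫ u^4 du = u^5/5 + C

Answer: cos^5(x)/5 + C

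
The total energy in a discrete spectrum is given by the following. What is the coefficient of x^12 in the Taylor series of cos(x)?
cos(x) = Σ (-1)^k x^(2k)/(2k)!
For x^12: (-1)^6/12! = 1/479001600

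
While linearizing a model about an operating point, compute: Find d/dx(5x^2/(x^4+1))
Quotient rule: (f/g)' = (f'g - fg')/g²
f = 5x^2, f' = 10x
g = x^4 + 1, g' = 4x^3

Answer: (10x·(x^4 + 1) - 20x^5)/(x^4 + 1)²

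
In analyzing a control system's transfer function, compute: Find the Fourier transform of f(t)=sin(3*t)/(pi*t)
sin(W*t)/(pi*t) = (W/pi)*sinc(W*t/pi) is the impulse response of the ideal low-pass filter with cutoff W (here W = 3).
Its Fourier transform is a rectangular function:
F(omega) = 1 for |omega| < 3, 0 otherwise

Answer: rect(omega/6) [i.e., 1 for |omega| < 3, 0 otherwise]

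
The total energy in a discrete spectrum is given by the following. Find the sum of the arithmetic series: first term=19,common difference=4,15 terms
Last term: a_n = 19+(15-1)·4 = 75
Sum = n(a_1+a_n)/2 = 15(19+75)/2 = 705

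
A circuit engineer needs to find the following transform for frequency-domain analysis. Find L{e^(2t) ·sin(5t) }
First shifting: L{e^(at)f(t)} = F(s-a)
L{sin(5t)} = 5/(s² + 25)
Shift: 5/((s-2)² + 25)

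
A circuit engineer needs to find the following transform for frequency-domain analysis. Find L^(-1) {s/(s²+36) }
L^(-1){s/(s²+w²)}=cos(wt)
Here w=6

Answer: cos(6t)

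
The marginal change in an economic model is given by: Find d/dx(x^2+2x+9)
Power rule: d/dx(ax^n) = n·a·x^(n-1)
Term by term: 2·x+2

Answer: 2x+2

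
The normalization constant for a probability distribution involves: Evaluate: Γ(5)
Γ(n)=(n-1)! for positive integers
Γ(5)=4!=24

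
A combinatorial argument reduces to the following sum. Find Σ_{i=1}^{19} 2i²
= 2·n(n + 1)(2n + 1)/6 = 2·19·20·39/6 = 4940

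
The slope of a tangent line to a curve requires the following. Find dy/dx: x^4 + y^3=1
Differentiate: 4x^3+3y^2·(dy/dx) = 0
dy/dx = -4x^3/(3y^2)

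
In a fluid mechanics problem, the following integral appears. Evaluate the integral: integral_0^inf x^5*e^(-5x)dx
This is a Gamma integral. Substitute u=5x (du=5 dx):
integral_0^inf x^5*e^(-5x) dx=(1/5^6) integral_0^inf u^5*e^(-u) du
=Gamma(6)/5^6=5!/5^6=120/15625

Answer: 24/3125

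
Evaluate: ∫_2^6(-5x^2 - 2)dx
Step 1: Find antiderivative F(x) = (-5/3)x^3 - 2x
Step 2: F(6) - F(2) = -372 - (-52/3) = -1064/3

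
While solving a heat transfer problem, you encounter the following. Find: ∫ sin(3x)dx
Using substitution u=3x: ∫ sin(u) du/3=-cos(u)/3+C

Answer: (-1/3)cos(3x)+C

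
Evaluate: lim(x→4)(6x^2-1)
Polynomial is continuous, so substitute x=4:
6·4^2 - 1=95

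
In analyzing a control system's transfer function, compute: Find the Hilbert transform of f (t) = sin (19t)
The Hilbert transform shifts each frequency component by -pi/2.
H{sin(wt)} = -cos(wt)
With w = 19: H{sin(19t)} = -cos(19t)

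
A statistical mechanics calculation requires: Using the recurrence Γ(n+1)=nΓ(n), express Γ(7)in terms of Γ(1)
Γ(7) = 6Γ(6) = 6·5Γ(5) = ... = 6!·Γ(1) = 720·Γ(1)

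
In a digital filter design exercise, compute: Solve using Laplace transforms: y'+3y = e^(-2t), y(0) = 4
Take L: sY - 4+3Y = 1/(s+2)
Y(s+3) = 1/(s+2)+4
Y = 1/((s+2)(s+3))+4/(s+3)
Partial fractions: 1/((s+2)(s+3)) = 1/(s+2)-1/(s+3)
So Y = 1/(s+2)+3/(s+3)
Inverse Laplace transform (L^(-1){1/(s+2)} = e^(-2t), L^(-1){1/(s+3)} = e^(-3t)):

Answer: y(t) = 1·e^(-2t)+3·e^(-3t)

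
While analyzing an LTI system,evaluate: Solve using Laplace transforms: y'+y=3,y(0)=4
Take L of both sides: sY(s)-4+Y(s)=3/s
Y(s)(s+1)=3/s+4
Y(s)=3/(s(s+1))+4/(s+1)
Partial fractions: 3/(s(s+1))=3/s - 3/(s+1)
So Y(s)=3/s+1/(s+1)
Inverse transform (L^(-1){1/s}=1, L^(-1){1/(s+1)}=e^(-t)):

Answer: y(t)=3+e^(-t)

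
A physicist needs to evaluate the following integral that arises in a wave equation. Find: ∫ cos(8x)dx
Using substitution u = 8x: ∫ cos(u) du/8 = sin(u)/8+C

Answer: (1/8)sin(8x)+C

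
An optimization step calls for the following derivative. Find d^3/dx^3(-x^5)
Apply power rule 3 times:
d^1: -5x^4
d^2: -20x^3
d^3: -60x^2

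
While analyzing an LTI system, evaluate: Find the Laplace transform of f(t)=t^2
L{t^n}=n!/s^(n+1)
L{t^2}=2!/s^3=2/s^3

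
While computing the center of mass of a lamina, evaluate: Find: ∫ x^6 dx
Using power rule: ∫ x^6 dx = 1/7 x^7 + C = (1/7)x^7 + C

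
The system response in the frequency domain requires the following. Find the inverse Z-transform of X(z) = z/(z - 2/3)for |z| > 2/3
Standard pair: z/(z-a) <-> a^n * u[n] for causal signals
With a = 2/3: x[n] = (2/3)^n * u[n]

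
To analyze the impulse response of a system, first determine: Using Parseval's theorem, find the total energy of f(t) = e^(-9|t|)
Parseval's theorem: E = integral |f(t)|^2 dt = (1/2pi) integral |F(omega)|^2 domega
E = integral_{-inf}^{inf} e^(-18|t|) dt = 2*integral_0^inf e^(-18t) dt = 2/(2*9) = 1/9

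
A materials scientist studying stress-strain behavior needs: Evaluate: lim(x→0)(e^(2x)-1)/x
L'Hôpital (0/0): lim 2e^(2x)/1 = 2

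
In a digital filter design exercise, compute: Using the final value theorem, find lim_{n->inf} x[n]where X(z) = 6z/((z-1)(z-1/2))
Final value theorem: lim x[n] = lim_{z->1} (z-1)*X(z)
(z-1)*X(z) = 6z/(z-1/2)
As z->1: 6/(1-1/2) = 6/(1/2) = 12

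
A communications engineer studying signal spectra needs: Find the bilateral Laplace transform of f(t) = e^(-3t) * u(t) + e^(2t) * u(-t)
For e^(-3t)*u(t): L = 1/(s+3), Re(s) > -3
For e^(2t)*u(-t): L = -1/(s-2), Re(s) < 2
Combined: F(s) = 1/(s+3)-1/(s-2), -3 < Re(s) < 2

Answer: 1/(s+3)-1/(s-2), ROC: -3 < Re(s) < 2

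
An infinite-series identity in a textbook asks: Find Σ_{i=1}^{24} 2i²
= 2·n(n+1)(2n+1)/6 = 2·24·25·49/6 = 9800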